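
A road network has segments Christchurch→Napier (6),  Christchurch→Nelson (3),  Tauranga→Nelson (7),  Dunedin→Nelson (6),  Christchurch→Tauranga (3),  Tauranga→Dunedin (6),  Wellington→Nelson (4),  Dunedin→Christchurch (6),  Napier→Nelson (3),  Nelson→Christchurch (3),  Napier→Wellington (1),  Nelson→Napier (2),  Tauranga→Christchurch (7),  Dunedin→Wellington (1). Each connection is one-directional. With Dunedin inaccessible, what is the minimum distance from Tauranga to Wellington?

10

Routes from Tauranga to Wellington avoiding Dunedin:
Tauranga -> Nelson -> Napier -> Wellington: 7 + 2 + 1 = 10
Tauranga -> Nelson -> Christchurch -> Napier -> Wellington: 7 + 3 + 6 + 1 = 17
Tauranga -> Christchurch -> Nelson -> Napier -> Wellington: 7 + 3 + 2 + 1 = 13
Tauranga -> Christchurch -> Napier -> Wellington: 7 + 6 + 1 = 14
The minimum is 10.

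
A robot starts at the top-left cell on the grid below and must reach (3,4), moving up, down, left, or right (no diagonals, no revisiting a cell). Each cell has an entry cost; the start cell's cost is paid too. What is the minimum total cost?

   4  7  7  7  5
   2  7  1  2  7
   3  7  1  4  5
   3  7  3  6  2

Cheapest: [0,0] [1,0] [1,1] [1,2] [2,2] [2,3] [2,4] [3,4]
  4 + 2 + 7 + 1 + 1 + 4 + 5 + 2 = 26

26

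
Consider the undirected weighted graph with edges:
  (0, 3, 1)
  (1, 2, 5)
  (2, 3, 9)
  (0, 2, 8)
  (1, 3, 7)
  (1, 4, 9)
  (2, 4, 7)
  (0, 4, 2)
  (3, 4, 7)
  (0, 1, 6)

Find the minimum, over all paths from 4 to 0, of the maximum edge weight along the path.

2

A few of the 4→0 routes:
4→3→1→2→0: max(7, 7, 5, 8) = 8
4→3→0: max(7, 1) = 7
4→0: max(2) = 2
4→3→1→0: max(7, 7, 6) = 7
4→2→1→0: max(7, 5, 6) = 7
4→2→1→3→0: max(7, 5, 7, 1) = 7
Smallest bottleneck: 2.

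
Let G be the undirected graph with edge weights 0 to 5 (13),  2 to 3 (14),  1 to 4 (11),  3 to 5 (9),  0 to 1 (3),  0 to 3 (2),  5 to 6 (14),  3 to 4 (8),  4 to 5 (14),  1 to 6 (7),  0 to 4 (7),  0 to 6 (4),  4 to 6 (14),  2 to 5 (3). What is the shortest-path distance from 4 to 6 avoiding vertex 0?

Routes from 4 to 6 avoiding 0:
4-3-2-5-6: 8 + 14 + 3 + 14 = 39
4-3-5-6: 8 + 9 + 14 = 31
4-6: 14
4-5-6: 14 + 14 = 28
4-1-6: 11 + 7 = 18
The minimum is 14.

14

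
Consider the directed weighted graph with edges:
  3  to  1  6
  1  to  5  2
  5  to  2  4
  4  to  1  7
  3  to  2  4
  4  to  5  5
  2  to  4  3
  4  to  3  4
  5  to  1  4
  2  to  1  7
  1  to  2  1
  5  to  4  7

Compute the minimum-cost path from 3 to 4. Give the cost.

7

Candidate routes:
3 - 1 - 2 - 4: 6 + 1 + 3 = 10
3 - 1 - 5 - 4: 6 + 2 + 7 = 15
3 - 2 - 1 - 5 - 4: 4 + 7 + 2 + 7 = 20
3 - 2 - 4: 4 + 3 = 7
3 - 1 - 5 - 2 - 4: 6 + 2 + 4 + 3 = 15
Shortest: 7.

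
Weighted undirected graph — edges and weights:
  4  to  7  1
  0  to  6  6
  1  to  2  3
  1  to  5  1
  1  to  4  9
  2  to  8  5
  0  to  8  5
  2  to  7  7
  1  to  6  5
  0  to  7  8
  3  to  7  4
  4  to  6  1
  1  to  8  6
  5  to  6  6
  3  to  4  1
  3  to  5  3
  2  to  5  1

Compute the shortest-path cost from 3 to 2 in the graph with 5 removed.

Comparing a few candidate routes:
3 → 7 → 4 → 1 → 2: 4 + 1 + 9 + 3 = 17
3 → 4 → 1 → 2: 1 + 9 + 3 = 13
3 → 4 → 6 → 1 → 2: 1 + 1 + 5 + 3 = 10
3 → 4 → 7 → 2: 1 + 1 + 7 = 9
3 → 7 → 4 → 6 → 1 → 2: 4 + 1 + 1 + 5 + 3 = 14
3 → 7 → 2: 4 + 7 = 11
Best route has total 9.

9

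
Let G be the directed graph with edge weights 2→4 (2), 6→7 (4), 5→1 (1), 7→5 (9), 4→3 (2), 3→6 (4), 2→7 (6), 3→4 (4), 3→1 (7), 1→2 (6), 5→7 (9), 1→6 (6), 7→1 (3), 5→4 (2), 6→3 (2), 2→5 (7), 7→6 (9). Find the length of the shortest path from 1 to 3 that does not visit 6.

Routes from 1 to 3 avoiding 6:
1-2-5-4-3: 6 + 7 + 2 + 2 = 17
1-2-4-3: 6 + 2 + 2 = 10
1-2-7-5-4-3: 6 + 6 + 9 + 2 + 2 = 25
Best route has total 10.

10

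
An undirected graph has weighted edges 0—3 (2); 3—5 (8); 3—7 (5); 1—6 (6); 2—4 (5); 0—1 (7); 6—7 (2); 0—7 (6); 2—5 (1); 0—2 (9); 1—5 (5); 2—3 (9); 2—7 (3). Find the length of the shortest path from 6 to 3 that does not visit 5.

7

Some routes from 6 to 3 avoiding 5:
6 -> 1 -> 0 -> 7 -> 3: 6 + 7 + 6 + 5 = 24
6 -> 7 -> 2 -> 0 -> 3: 2 + 3 + 9 + 2 = 16
6 -> 7 -> 3: 2 + 5 = 7
6 -> 7 -> 2 -> 3: 2 + 3 + 9 = 14
6 -> 7 -> 0 -> 3: 2 + 6 + 2 = 10
6 -> 1 -> 0 -> 3: 6 + 7 + 2 = 15
Shortest: 7.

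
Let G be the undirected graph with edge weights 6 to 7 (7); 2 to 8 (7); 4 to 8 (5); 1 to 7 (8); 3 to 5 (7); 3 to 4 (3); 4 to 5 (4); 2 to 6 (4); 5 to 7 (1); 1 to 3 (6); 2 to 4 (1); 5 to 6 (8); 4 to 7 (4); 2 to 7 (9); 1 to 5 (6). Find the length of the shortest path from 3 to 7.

Comparing a few candidate routes:
3-4-5-7: 3 + 4 + 1 = 8
3-4-2-7: 3 + 1 + 9 = 13
3-5-7: 7 + 1 = 8
3-4-7: 3 + 4 = 7
Best route has total 7.

7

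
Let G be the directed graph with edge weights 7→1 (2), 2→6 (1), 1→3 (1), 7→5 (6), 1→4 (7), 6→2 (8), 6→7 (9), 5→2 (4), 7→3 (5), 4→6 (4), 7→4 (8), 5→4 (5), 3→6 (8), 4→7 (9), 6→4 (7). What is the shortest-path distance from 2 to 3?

Candidate routes:
2→6→4→7→3: 1 + 7 + 9 + 5 = 22
2→6→4→7→1→3: 1 + 7 + 9 + 2 + 1 = 20
2→6→7→1→3: 1 + 9 + 2 + 1 = 13
2→6→7→3: 1 + 9 + 5 = 15
Best route has total 13.

13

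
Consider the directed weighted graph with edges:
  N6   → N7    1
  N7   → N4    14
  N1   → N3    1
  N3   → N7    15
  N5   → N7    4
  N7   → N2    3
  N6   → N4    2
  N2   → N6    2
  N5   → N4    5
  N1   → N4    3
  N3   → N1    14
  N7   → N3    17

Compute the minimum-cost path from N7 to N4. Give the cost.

7

Candidate routes:
N7 - N3 - N1 - N4: 17 + 14 + 3 = 34
N7 - N2 - N6 - N4: 3 + 2 + 2 = 7
N7 - N4: 14
Best route has total 7.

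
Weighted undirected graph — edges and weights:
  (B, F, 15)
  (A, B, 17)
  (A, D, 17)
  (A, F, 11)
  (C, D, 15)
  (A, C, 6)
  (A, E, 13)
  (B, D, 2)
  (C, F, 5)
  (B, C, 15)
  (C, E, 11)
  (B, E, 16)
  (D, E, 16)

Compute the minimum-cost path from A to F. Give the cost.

11

Comparing a few candidate routes:
A→C→F: 6 + 5 = 11
A→D→B→F: 17 + 2 + 15 = 34
A→B→F: 17 + 15 = 32
A→E→C→F: 13 + 11 + 5 = 29
A→C→B→F: 6 + 15 + 15 = 36
A→F: 11
The minimum is 11.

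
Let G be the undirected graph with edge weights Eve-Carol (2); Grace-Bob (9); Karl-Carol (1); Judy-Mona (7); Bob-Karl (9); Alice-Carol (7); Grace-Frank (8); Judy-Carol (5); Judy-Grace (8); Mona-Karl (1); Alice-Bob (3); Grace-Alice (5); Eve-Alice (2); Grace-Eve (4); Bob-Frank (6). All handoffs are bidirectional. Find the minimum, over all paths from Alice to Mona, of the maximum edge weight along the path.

Some routes from Alice to Mona:
Alice -> Eve -> Carol -> Karl -> Mona: max(2, 2, 1, 1) = 2
Alice -> Carol -> Judy -> Mona: max(7, 5, 7) = 7
Alice -> Grace -> Eve -> Carol -> Karl -> Mona: max(5, 4, 2, 1, 1) = 5
Alice -> Grace -> Eve -> Carol -> Judy -> Mona: max(5, 4, 2, 5, 7) = 7
Alice -> Carol -> Karl -> Mona: max(7, 1, 1) = 7
Alice -> Eve -> Carol -> Judy -> Mona: max(2, 2, 5, 7) = 7
Best route has worst link 2.

2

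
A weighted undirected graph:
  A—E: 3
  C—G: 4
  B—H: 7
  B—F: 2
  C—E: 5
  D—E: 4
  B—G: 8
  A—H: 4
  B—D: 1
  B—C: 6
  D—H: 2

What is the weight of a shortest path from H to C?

9

Checking several routes:
H -> D -> E -> C: 2 + 4 + 5 = 11
H -> B -> C: 7 + 6 = 13
H -> A -> E -> C: 4 + 3 + 5 = 12
H -> D -> B -> C: 2 + 1 + 6 = 9
The minimum is 9.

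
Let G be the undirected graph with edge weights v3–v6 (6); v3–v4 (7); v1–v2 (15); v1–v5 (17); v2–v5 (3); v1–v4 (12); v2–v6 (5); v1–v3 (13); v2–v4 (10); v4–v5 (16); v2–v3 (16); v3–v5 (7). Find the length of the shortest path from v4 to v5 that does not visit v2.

14

Checking several routes:
v4 -> v3 -> v5: 7 + 7 = 14
v4 -> v1 -> v5: 12 + 17 = 29
v4 -> v5: 16
Best route has total 14.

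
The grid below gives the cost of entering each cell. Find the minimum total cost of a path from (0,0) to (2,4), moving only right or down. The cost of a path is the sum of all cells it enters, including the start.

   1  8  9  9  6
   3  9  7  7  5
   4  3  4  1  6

22

One optimal route is r0c0 -> r1c0 -> r2c0 -> r2c1 -> r2c2 -> r2c3 -> r2c4.
Its cost is 1 + 3 + 4 + 3 + 4 + 1 + 6 = 22.
(Top row then right column would cost 44.)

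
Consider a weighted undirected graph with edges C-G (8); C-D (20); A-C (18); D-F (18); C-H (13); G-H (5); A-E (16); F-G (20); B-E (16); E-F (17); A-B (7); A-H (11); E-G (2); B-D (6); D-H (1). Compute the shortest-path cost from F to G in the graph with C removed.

Comparing a few candidate routes:
F - G: 20
F - E - G: 17 + 2 = 19
F - D - B - E - G: 18 + 6 + 16 + 2 = 42
F - D - H - G: 18 + 1 + 5 = 24
Shortest: 19.

19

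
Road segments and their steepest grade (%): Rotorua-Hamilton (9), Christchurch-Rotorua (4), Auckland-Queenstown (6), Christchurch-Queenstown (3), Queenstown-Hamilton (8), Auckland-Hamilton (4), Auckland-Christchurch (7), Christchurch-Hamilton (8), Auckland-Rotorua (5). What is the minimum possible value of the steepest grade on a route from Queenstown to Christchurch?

3

Some routes from Queenstown to Christchurch:
Queenstown→Hamilton→Auckland→Christchurch: max(8, 4, 7) = 8
Queenstown→Christchurch: max(3) = 3
Queenstown→Hamilton→Christchurch: max(8, 8) = 8
Queenstown→Auckland→Christchurch: max(6, 7) = 7
Queenstown→Auckland→Rotorua→Christchurch: max(6, 5, 4) = 6
Best route has worst link 3%.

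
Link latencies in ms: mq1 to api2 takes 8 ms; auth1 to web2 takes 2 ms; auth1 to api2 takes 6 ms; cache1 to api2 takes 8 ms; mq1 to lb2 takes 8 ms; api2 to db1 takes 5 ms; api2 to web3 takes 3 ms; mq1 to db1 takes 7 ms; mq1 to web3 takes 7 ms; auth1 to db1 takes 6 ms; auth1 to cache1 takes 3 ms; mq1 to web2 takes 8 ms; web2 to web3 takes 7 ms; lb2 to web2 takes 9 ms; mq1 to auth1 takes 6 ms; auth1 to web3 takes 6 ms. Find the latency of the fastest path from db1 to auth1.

6

Some routes from db1 to auth1:
db1 - api2 - auth1: 5 + 6 = 11
db1 - auth1: 6
db1 - api2 - web3 - auth1: 5 + 3 + 6 = 14
db1 - api2 - cache1 - auth1: 5 + 8 + 3 = 16
db1 - mq1 - auth1: 7 + 6 = 13
Shortest: 6 ms.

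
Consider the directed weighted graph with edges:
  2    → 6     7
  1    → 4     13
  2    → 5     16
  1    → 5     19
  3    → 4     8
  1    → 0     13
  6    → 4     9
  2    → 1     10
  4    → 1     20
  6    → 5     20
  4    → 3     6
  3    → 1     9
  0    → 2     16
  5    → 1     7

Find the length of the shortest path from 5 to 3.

26

Candidate routes:
5 -> 1 -> 0 -> 2 -> 6 -> 4 -> 3: 7 + 13 + 16 + 7 + 9 + 6 = 58
5 -> 1 -> 4 -> 3: 7 + 13 + 6 = 26
Best route has total 26.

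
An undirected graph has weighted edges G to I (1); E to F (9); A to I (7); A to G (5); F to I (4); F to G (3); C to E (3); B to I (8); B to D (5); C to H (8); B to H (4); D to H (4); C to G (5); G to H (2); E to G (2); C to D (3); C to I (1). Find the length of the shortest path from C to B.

8

Comparing a few candidate routes:
C - I - B: 1 + 8 = 9
C - I - G - H - B: 1 + 1 + 2 + 4 = 8
C - D - B: 3 + 5 = 8
Best route has total 8.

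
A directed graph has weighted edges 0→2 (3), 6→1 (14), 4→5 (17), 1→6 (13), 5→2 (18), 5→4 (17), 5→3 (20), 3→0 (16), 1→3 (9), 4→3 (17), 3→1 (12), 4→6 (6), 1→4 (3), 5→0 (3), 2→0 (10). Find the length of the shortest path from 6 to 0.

37

Candidate routes:
6→1→4→5→2→0: 14 + 3 + 17 + 18 + 10 = 62
6→1→4→5→3→0: 14 + 3 + 17 + 20 + 16 = 70
6→1→4→3→0: 14 + 3 + 17 + 16 = 50
6→1→4→5→0: 14 + 3 + 17 + 3 = 37
6→1→3→0: 14 + 9 + 16 = 39
Shortest: 37.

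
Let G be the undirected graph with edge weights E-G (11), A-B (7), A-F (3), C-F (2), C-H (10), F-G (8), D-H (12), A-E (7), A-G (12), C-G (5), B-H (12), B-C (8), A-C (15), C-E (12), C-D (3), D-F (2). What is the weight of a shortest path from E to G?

Comparing a few candidate routes:
E → A → F → G: 7 + 3 + 8 = 18
E → A → F → C → G: 7 + 3 + 2 + 5 = 17
E → C → G: 12 + 5 = 17
E → G: 11
Shortest: 11.

11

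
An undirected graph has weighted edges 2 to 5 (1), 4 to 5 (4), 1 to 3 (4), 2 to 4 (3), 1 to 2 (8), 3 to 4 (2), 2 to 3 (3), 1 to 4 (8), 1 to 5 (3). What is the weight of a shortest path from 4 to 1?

6

Comparing a few candidate routes:
4 - 3 - 1: 2 + 4 = 6
4 - 5 - 1: 4 + 3 = 7
4 - 2 - 5 - 1: 3 + 1 + 3 = 7
The minimum is 6.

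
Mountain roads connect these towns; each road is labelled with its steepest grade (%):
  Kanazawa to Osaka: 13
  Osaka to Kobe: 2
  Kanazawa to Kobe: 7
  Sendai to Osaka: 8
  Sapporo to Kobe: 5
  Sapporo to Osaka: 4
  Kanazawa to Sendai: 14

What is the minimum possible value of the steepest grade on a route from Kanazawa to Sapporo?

7

Some routes from Kanazawa to Sapporo:
Kanazawa -> Kobe -> Osaka -> Sapporo: max(7, 2, 4) = 7
Kanazawa -> Kobe -> Sapporo: max(7, 5) = 7
Kanazawa -> Osaka -> Kobe -> Sapporo: max(13, 2, 5) = 13
Kanazawa -> Osaka -> Sapporo: max(13, 4) = 13
The minimum achievable maximum is 7%.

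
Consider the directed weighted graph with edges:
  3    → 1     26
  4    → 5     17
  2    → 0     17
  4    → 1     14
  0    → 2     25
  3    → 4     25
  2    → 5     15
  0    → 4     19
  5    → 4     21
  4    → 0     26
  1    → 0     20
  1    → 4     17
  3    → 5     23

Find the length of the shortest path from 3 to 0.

Comparing a few candidate routes:
3 - 4 - 0: 25 + 26 = 51
3 - 4 - 1 - 0: 25 + 14 + 20 = 59
3 - 1 - 0: 26 + 20 = 46
The minimum is 46.

46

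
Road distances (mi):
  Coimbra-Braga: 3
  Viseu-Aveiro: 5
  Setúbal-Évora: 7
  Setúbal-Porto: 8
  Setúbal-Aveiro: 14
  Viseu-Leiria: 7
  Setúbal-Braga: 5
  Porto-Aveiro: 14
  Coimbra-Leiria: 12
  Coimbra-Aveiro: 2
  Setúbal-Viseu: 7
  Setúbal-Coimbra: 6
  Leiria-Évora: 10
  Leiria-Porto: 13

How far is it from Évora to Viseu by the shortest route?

14

Some routes from Évora to Viseu:
Évora -> Setúbal -> Viseu: 7 + 7 = 14
Évora -> Leiria -> Viseu: 10 + 7 = 17
Évora -> Setúbal -> Coimbra -> Aveiro -> Viseu: 7 + 6 + 2 + 5 = 20
The minimum is 14 mi.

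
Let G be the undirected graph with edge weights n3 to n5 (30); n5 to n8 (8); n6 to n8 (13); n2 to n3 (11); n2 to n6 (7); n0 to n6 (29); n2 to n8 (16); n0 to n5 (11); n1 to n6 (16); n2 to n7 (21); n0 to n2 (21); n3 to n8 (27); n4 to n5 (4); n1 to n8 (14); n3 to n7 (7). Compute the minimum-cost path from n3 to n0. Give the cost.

Checking several routes:
n3→n2→n6→n0: 11 + 7 + 29 = 47
n3→n7→n2→n0: 7 + 21 + 21 = 49
n3→n5→n0: 30 + 11 = 41
n3→n8→n5→n0: 27 + 8 + 11 = 46
n3→n2→n0: 11 + 21 = 32
n3→n2→n8→n5→n0: 11 + 16 + 8 + 11 = 46
Best route has total 32.

32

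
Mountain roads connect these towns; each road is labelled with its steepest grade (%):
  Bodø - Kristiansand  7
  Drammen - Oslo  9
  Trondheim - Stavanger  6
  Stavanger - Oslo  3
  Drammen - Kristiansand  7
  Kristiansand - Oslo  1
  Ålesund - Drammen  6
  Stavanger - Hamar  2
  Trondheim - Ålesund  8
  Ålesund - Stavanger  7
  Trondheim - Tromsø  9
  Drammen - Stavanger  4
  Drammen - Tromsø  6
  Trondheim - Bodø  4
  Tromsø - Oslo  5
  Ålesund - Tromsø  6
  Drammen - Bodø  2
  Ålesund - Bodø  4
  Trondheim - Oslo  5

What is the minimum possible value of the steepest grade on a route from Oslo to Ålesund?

4

Some routes from Oslo to Ålesund:
Oslo -> Stavanger -> Trondheim -> Bodø -> Ålesund: max(3, 6, 4, 4) = 6
Oslo -> Trondheim -> Bodø -> Ålesund: max(5, 4, 4) = 5
Oslo -> Stavanger -> Drammen -> Bodø -> Ålesund: max(3, 4, 2, 4) = 4
Oslo -> Stavanger -> Trondheim -> Bodø -> Drammen -> Tromsø -> Ålesund: max(3, 6, 4, 2, 6, 6) = 6
Oslo -> Stavanger -> Trondheim -> Bodø -> Drammen -> Ålesund: max(3, 6, 4, 2, 6) = 6
Best route has worst link 4%.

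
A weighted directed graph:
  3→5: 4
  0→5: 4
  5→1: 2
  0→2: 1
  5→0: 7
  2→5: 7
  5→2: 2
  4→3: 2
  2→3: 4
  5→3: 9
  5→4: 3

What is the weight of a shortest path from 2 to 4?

Candidate routes:
2-5-4: 7 + 3 = 10
2-3-5-4: 4 + 4 + 3 = 11
Best route has total 10.

10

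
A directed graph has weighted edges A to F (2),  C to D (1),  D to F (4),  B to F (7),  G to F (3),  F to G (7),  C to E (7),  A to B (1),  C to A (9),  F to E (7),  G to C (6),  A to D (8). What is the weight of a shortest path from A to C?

15

Candidate routes:
A → F → G → C: 2 + 7 + 6 = 15
A → B → F → G → C: 1 + 7 + 7 + 6 = 21
A → D → F → G → C: 8 + 4 + 7 + 6 = 25
The minimum is 15.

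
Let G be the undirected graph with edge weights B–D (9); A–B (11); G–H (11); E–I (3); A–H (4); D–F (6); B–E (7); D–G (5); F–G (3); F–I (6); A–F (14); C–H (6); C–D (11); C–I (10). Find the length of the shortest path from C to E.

13

A few of the C→E routes:
C → D → B → E: 11 + 9 + 7 = 27
C → I → E: 10 + 3 = 13
C → H → A → B → E: 6 + 4 + 11 + 7 = 28
C → D → F → I → E: 11 + 6 + 6 + 3 = 26
C → D → G → F → I → E: 11 + 5 + 3 + 6 + 3 = 28
Best route has total 13.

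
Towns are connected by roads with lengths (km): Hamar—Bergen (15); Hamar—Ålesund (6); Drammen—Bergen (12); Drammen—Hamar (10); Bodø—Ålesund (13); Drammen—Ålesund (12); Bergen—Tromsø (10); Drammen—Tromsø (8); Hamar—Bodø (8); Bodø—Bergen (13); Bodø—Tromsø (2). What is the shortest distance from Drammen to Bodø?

Checking several routes:
Drammen→Hamar→Bodø: 10 + 8 = 18
Drammen→Tromsø→Bodø: 8 + 2 = 10
Drammen→Ålesund→Bodø: 12 + 13 = 25
Drammen→Bergen→Bodø: 12 + 13 = 25
Drammen→Bergen→Tromsø→Bodø: 12 + 10 + 2 = 24
The minimum is 10 km.

10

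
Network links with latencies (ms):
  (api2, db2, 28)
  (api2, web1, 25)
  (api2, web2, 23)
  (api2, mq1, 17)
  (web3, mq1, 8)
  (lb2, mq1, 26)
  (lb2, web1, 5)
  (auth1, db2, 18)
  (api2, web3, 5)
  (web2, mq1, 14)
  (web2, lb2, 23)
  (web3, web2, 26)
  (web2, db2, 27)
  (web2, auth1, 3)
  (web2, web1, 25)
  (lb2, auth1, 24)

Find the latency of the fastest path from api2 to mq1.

Some routes from api2 to mq1:
api2 -> web2 -> mq1: 23 + 14 = 37
api2 -> mq1: 17
api2 -> web3 -> web2 -> mq1: 5 + 26 + 14 = 45
api2 -> web3 -> mq1: 5 + 8 = 13
Best route has total 13 ms.

13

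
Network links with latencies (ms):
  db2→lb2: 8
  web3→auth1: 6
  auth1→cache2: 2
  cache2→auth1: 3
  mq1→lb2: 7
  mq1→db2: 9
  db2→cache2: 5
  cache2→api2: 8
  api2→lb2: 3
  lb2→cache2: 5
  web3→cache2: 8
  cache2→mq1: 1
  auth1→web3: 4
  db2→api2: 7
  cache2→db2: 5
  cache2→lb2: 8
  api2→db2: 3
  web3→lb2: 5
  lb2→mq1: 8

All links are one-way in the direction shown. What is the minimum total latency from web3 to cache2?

Paths from web3 to cache2:
web3 - lb2 - cache2: 5 + 5 = 10
web3 - auth1 - cache2: 6 + 2 = 8
web3 - cache2: 8
web3 - lb2 - mq1 - db2 - cache2: 5 + 8 + 9 + 5 = 27
The minimum is 8 ms.

8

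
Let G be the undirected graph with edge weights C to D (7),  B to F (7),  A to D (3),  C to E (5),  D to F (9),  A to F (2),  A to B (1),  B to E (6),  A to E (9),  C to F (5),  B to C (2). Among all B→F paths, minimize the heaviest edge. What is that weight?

2

Some routes from B to F:
B → A → F: max(1, 2) = 2
B → E → C → F: max(6, 5, 5) = 6
B → C → F: max(2, 5) = 5
Smallest bottleneck: 2.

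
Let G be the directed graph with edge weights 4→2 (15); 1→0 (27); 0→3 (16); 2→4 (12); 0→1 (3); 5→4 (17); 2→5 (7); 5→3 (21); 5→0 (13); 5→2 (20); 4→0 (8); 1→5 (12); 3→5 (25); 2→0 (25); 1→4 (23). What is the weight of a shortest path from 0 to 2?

Paths from 0 to 2:
0→1→5→4→2: 3 + 12 + 17 + 15 = 47
0→3→5→2: 16 + 25 + 20 = 61
0→1→4→2: 3 + 23 + 15 = 41
0→3→5→4→2: 16 + 25 + 17 + 15 = 73
0→1→5→2: 3 + 12 + 20 = 35
Best route has total 35.

35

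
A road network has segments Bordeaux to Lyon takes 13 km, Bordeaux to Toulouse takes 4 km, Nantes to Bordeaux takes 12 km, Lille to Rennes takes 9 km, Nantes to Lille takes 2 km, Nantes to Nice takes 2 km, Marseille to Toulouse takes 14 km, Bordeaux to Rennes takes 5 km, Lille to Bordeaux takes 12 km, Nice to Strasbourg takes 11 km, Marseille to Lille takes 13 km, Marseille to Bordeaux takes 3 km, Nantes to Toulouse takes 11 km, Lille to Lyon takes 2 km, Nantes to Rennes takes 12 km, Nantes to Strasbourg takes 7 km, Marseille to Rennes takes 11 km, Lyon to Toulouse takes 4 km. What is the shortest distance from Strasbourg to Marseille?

Comparing a few candidate routes:
Strasbourg - Nantes - Lille - Lyon - Toulouse - Bordeaux - Marseille: 7 + 2 + 2 + 4 + 4 + 3 = 22
Strasbourg - Nantes - Lille - Marseille: 7 + 2 + 13 = 22
Strasbourg - Nantes - Lille - Bordeaux - Marseille: 7 + 2 + 12 + 3 = 24
Strasbourg - Nantes - Bordeaux - Marseille: 7 + 12 + 3 = 22
Shortest: 22 km.

22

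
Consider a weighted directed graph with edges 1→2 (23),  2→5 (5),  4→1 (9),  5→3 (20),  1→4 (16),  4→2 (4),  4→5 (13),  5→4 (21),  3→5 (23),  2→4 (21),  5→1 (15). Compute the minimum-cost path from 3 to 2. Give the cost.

Candidate routes:
3 → 5 → 1 → 2: 23 + 15 + 23 = 61
3 → 5 → 1 → 4 → 2: 23 + 15 + 16 + 4 = 58
3 → 5 → 4 → 2: 23 + 21 + 4 = 48
3 → 5 → 4 → 1 → 2: 23 + 21 + 9 + 23 = 76
Best route has total 48.

48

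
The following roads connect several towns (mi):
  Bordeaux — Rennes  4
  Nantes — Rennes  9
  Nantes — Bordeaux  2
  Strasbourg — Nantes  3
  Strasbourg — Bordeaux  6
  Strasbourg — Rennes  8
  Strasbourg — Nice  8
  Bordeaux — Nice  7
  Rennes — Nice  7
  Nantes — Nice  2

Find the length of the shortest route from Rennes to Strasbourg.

Some routes from Rennes to Strasbourg:
Rennes -> Bordeaux -> Strasbourg: 4 + 6 = 10
Rennes -> Nice -> Nantes -> Strasbourg: 7 + 2 + 3 = 12
Rennes -> Bordeaux -> Nantes -> Strasbourg: 4 + 2 + 3 = 9
Rennes -> Strasbourg: 8
Rennes -> Nantes -> Strasbourg: 9 + 3 = 12
The minimum is 8 mi.

8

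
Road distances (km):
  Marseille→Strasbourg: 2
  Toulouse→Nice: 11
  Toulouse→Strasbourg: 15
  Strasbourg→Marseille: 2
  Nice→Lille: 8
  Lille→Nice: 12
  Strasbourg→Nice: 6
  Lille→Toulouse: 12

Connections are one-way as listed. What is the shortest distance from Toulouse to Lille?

Candidate routes:
Toulouse → Nice → Lille: 11 + 8 = 19
Toulouse → Strasbourg → Nice → Lille: 15 + 6 + 8 = 29
Shortest: 19 km.

19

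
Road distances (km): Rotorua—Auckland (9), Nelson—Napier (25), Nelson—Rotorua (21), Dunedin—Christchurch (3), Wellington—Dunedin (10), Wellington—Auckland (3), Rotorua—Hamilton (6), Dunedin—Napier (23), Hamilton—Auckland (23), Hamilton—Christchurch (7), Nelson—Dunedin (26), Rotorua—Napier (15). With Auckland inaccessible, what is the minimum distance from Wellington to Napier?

33

Candidate routes:
Wellington - Dunedin - Christchurch - Hamilton - Rotorua - Nelson - Napier: 10 + 3 + 7 + 6 + 21 + 25 = 72
Wellington - Dunedin - Nelson - Napier: 10 + 26 + 25 = 61
Wellington - Dunedin - Christchurch - Hamilton - Rotorua - Napier: 10 + 3 + 7 + 6 + 15 = 41
Wellington - Dunedin - Napier: 10 + 23 = 33
Wellington - Dunedin - Nelson - Rotorua - Napier: 10 + 26 + 21 + 15 = 72
The minimum is 33 km.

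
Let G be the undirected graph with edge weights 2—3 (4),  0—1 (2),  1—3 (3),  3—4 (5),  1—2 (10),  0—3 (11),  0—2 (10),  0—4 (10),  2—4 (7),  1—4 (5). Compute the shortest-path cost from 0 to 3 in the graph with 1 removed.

Routes from 0 to 3 avoiding 1:
0 - 4 - 2 - 3: 10 + 7 + 4 = 21
0 - 2 - 4 - 3: 10 + 7 + 5 = 22
0 - 2 - 3: 10 + 4 = 14
0 - 4 - 3: 10 + 5 = 15
0 - 3: 11
Best route has total 11.

11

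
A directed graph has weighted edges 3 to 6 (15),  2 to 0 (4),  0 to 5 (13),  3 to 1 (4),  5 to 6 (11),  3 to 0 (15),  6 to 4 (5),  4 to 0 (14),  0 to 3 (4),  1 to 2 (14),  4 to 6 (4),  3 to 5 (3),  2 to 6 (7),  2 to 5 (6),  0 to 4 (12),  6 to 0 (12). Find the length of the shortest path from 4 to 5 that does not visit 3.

27

Paths from 4 to 5 avoiding 3:
4-6-0-5: 4 + 12 + 13 = 29
4-0-5: 14 + 13 = 27
The minimum is 27.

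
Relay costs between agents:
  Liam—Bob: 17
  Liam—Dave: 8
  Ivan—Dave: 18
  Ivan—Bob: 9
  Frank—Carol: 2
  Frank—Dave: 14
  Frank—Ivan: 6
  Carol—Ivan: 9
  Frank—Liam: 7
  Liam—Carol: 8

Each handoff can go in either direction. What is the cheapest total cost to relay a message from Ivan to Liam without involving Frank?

Candidate routes:
Ivan→Dave→Liam: 18 + 8 = 26
Ivan→Bob→Liam: 9 + 17 = 26
Ivan→Carol→Liam: 9 + 8 = 17
The minimum is 17.

17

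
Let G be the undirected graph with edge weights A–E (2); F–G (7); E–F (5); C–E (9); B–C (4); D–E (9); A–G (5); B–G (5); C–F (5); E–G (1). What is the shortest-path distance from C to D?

18

A few of the C→D routes:
C → F → E → D: 5 + 5 + 9 = 19
C → B → G → E → D: 4 + 5 + 1 + 9 = 19
C → B → G → A → E → D: 4 + 5 + 5 + 2 + 9 = 25
C → F → G → E → D: 5 + 7 + 1 + 9 = 22
C → E → D: 9 + 9 = 18
Shortest: 18.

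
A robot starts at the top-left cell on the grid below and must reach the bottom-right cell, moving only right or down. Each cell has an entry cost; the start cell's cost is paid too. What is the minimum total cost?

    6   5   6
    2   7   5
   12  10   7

27

Take r0c0→r1c0→r1c1→r1c2→r2c2 for a total of 6 + 2 + 7 + 5 + 7 = 27.
(Top row then right column would cost 29.)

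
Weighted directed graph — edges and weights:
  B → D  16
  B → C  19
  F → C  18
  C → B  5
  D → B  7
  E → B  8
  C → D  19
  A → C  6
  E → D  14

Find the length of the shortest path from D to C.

26

Candidate routes:
D -> B -> C: 7 + 19 = 26
The minimum is 26.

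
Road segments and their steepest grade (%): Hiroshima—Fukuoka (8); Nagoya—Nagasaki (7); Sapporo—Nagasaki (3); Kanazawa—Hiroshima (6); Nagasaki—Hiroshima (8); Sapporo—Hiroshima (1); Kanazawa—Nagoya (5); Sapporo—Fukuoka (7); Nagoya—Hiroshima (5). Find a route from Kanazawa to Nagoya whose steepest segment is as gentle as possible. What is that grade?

A few of the Kanazawa→Nagoya routes:
Kanazawa-Hiroshima-Sapporo-Nagasaki-Nagoya: max(6, 1, 3, 7) = 7
Kanazawa-Nagoya: max(5) = 5
Kanazawa-Hiroshima-Nagoya: max(6, 5) = 6
Best route has worst link 5%.

5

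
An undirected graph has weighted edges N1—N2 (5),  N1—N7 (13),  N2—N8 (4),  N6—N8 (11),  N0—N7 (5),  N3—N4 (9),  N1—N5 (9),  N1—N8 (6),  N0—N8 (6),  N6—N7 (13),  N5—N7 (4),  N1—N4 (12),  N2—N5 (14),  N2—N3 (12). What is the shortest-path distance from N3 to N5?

26

Some routes from N3 to N5:
N3→N2→N1→N5: 12 + 5 + 9 = 26
N3→N4→N1→N5: 9 + 12 + 9 = 30
N3→N2→N5: 12 + 14 = 26
Shortest: 26.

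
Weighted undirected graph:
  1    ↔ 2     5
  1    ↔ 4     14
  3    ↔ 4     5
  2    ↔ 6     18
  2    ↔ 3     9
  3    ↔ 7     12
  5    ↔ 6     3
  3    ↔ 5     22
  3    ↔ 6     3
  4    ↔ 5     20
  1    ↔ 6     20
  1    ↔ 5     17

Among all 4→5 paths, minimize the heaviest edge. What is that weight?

5

Some routes from 4 to 5:
4→1→5: max(14, 17) = 17
4→1→2→3→6→5: max(14, 5, 9, 3, 3) = 14
4→3→6→2→1→5: max(5, 3, 18, 5, 17) = 18
4→3→2→1→5: max(5, 9, 5, 17) = 17
4→3→2→6→5: max(5, 9, 18, 3) = 18
4→3→6→5: max(5, 3, 3) = 5
Smallest bottleneck: 5.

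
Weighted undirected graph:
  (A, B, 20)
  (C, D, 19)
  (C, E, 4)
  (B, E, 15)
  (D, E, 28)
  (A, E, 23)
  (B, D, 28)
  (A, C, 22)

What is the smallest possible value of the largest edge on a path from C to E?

4

A few of the C→E routes:
C → A → E: max(22, 23) = 23
C → A → B → E: max(22, 20, 15) = 22
C → D → B → E: max(19, 28, 15) = 28
C → E: max(4) = 4
C → D → B → A → E: max(19, 28, 20, 23) = 28
The minimum achievable maximum is 4.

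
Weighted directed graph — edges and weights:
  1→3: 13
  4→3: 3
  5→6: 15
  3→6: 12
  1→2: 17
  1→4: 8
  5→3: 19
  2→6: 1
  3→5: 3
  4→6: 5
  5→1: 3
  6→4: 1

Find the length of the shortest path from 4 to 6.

5

Some routes from 4 to 6:
4-3-6: 3 + 12 = 15
4-6: 5
4-3-5-6: 3 + 3 + 15 = 21
Shortest: 5.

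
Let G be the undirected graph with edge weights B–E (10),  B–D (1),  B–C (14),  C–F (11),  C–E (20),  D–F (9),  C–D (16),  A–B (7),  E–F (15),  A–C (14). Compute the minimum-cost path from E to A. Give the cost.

Comparing a few candidate routes:
E → F → C → A: 15 + 11 + 14 = 40
E → B → C → A: 10 + 14 + 14 = 38
E → B → A: 10 + 7 = 17
E → C → A: 20 + 14 = 34
E → F → D → B → A: 15 + 9 + 1 + 7 = 32
E → B → D → C → A: 10 + 1 + 16 + 14 = 41
The minimum is 17.

17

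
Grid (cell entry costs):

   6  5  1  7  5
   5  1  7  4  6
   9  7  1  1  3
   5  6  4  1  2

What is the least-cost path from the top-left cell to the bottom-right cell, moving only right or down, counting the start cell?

24

Take (0,0) (0,1) (0,2) (1,2) (2,2) (2,3) (3,3) (3,4) for a total of 6 + 5 + 1 + 7 + 1 + 1 + 1 + 2 = 24.
(Top row then right column would cost 35.)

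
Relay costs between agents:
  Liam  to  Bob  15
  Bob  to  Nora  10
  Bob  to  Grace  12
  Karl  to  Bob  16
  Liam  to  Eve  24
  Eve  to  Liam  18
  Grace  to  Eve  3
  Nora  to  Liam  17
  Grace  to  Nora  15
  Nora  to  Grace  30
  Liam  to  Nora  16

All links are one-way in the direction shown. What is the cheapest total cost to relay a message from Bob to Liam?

27

Paths from Bob to Liam:
Bob-Nora-Grace-Eve-Liam: 10 + 30 + 3 + 18 = 61
Bob-Nora-Liam: 10 + 17 = 27
Bob-Grace-Nora-Liam: 12 + 15 + 17 = 44
Bob-Grace-Eve-Liam: 12 + 3 + 18 = 33
Shortest: 27.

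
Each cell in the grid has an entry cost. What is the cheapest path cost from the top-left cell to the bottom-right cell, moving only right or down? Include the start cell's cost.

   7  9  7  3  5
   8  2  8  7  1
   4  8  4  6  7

39

Best path: r0c0 -> r0c1 -> r0c2 -> r0c3 -> r0c4 -> r1c4 -> r2c4
Cost: 7 + 9 + 7 + 3 + 5 + 1 + 7 = 39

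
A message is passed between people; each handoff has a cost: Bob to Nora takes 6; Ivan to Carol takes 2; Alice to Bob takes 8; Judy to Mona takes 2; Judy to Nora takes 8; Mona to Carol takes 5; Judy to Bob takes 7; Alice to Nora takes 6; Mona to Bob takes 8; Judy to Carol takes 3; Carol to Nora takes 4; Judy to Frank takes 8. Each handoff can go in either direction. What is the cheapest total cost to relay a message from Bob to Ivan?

12

Checking several routes:
Bob-Nora-Carol-Ivan: 6 + 4 + 2 = 12
Bob-Judy-Carol-Ivan: 7 + 3 + 2 = 12
Bob-Mona-Judy-Carol-Ivan: 8 + 2 + 3 + 2 = 15
The minimum is 12.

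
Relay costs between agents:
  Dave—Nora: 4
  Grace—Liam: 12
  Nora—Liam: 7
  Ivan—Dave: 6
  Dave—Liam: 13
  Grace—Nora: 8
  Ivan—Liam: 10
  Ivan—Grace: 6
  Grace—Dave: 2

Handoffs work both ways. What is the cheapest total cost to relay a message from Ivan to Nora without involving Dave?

14

Paths from Ivan to Nora avoiding Dave:
Ivan - Liam - Grace - Nora: 10 + 12 + 8 = 30
Ivan - Liam - Nora: 10 + 7 = 17
Ivan - Grace - Liam - Nora: 6 + 12 + 7 = 25
Ivan - Grace - Nora: 6 + 8 = 14
The minimum is 14.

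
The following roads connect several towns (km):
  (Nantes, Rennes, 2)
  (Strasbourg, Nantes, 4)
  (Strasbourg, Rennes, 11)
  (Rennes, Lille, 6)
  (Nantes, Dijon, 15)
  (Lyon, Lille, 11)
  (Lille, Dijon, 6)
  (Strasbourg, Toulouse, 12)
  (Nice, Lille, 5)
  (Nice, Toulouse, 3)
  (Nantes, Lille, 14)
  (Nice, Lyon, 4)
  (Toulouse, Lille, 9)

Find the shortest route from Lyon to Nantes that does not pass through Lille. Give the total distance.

23

Paths from Lyon to Nantes avoiding Lille:
Lyon -> Nice -> Toulouse -> Strasbourg -> Nantes: 4 + 3 + 12 + 4 = 23
Lyon -> Nice -> Toulouse -> Strasbourg -> Rennes -> Nantes: 4 + 3 + 12 + 11 + 2 = 32
Shortest: 23 km.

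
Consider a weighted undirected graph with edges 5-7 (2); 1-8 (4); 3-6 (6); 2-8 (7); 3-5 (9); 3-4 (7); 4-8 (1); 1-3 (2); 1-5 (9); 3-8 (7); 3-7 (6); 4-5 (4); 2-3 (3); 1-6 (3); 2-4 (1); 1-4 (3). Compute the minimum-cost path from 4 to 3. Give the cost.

Checking several routes:
4 -> 1 -> 3: 3 + 2 = 5
4 -> 2 -> 3: 1 + 3 = 4
4 -> 8 -> 1 -> 3: 1 + 4 + 2 = 7
Shortest: 4.

4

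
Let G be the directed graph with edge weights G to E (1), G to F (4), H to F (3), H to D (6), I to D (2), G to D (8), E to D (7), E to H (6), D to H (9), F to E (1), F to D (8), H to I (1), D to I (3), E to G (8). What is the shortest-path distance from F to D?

8

Comparing a few candidate routes:
F - E - H - I - D: 1 + 6 + 1 + 2 = 10
F - E - H - D: 1 + 6 + 6 = 13
F - D: 8
F - E - D: 1 + 7 = 8
Shortest: 8.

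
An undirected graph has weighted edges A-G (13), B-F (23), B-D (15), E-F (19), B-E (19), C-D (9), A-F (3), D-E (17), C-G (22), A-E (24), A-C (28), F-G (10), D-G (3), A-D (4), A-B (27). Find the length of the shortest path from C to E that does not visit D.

50

Checking several routes:
C-A-F-E: 28 + 3 + 19 = 50
C-G-F-E: 22 + 10 + 19 = 51
C-G-A-F-E: 22 + 13 + 3 + 19 = 57
C-A-E: 28 + 24 = 52
Shortest: 50.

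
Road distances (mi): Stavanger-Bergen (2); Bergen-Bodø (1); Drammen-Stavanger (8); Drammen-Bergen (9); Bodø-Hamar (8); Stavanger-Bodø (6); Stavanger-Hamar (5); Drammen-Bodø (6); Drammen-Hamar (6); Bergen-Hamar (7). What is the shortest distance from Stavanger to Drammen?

8

Some routes from Stavanger to Drammen:
Stavanger -> Bergen -> Drammen: 2 + 9 = 11
Stavanger -> Hamar -> Drammen: 5 + 6 = 11
Stavanger -> Bergen -> Bodø -> Drammen: 2 + 1 + 6 = 9
Stavanger -> Drammen: 8
The minimum is 8 mi.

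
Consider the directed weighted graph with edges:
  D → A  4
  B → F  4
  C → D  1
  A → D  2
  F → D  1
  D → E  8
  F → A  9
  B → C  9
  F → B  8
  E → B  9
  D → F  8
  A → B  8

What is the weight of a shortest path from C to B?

13

Routes from C to B:
C-D-A-B: 1 + 4 + 8 = 13
C-D-F-B: 1 + 8 + 8 = 17
C-D-E-B: 1 + 8 + 9 = 18
C-D-F-A-B: 1 + 8 + 9 + 8 = 26
The minimum is 13.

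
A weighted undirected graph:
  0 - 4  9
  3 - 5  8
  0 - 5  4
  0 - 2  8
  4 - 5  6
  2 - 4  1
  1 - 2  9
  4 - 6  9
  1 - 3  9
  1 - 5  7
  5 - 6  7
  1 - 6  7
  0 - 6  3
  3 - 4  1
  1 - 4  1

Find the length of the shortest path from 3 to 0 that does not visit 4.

Some routes from 3 to 0 avoiding 4:
3 - 5 - 0: 8 + 4 = 12
3 - 1 - 6 - 0: 9 + 7 + 3 = 19
3 - 5 - 6 - 0: 8 + 7 + 3 = 18
The minimum is 12.

12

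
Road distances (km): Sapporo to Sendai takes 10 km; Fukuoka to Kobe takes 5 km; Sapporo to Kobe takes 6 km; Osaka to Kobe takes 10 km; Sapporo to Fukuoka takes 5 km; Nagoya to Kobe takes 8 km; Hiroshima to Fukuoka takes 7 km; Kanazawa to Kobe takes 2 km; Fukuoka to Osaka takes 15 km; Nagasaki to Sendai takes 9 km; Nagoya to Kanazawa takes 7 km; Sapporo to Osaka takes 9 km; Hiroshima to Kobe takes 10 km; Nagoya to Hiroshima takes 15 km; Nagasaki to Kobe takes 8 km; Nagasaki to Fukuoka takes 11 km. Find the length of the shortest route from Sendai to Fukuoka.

A few of the Sendai→Fukuoka routes:
Sendai -> Nagasaki -> Kobe -> Fukuoka: 9 + 8 + 5 = 22
Sendai -> Sapporo -> Kobe -> Fukuoka: 10 + 6 + 5 = 21
Sendai -> Nagasaki -> Fukuoka: 9 + 11 = 20
Sendai -> Sapporo -> Fukuoka: 10 + 5 = 15
Sendai -> Nagasaki -> Kobe -> Sapporo -> Fukuoka: 9 + 8 + 6 + 5 = 28
Shortest: 15 km.

15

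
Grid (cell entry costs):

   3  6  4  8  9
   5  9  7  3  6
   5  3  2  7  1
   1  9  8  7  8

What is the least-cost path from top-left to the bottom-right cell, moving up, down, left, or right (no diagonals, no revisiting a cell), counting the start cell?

34

Path [0,0] → [1,0] → [2,0] → [2,1] → [2,2] → [2,3] → [2,4] → [3,4]: 3 + 5 + 5 + 3 + 2 + 7 + 1 + 8 = 34.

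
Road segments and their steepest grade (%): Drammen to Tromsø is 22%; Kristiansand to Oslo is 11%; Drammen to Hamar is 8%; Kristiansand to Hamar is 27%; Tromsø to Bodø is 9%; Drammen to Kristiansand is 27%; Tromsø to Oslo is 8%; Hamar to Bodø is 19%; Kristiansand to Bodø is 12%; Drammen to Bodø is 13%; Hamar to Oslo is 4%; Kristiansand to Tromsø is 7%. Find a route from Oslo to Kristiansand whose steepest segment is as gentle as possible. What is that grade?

Some routes from Oslo to Kristiansand:
Oslo -> Hamar -> Bodø -> Tromsø -> Kristiansand: max(4, 19, 9, 7) = 19
Oslo -> Hamar -> Drammen -> Bodø -> Tromsø -> Kristiansand: max(4, 8, 13, 9, 7) = 13
Oslo -> Kristiansand: max(11) = 11
Oslo -> Tromsø -> Kristiansand: max(8, 7) = 8
Oslo -> Tromsø -> Bodø -> Kristiansand: max(8, 9, 12) = 12
Oslo -> Hamar -> Drammen -> Bodø -> Kristiansand: max(4, 8, 13, 12) = 13
Best route has worst link 8%.

8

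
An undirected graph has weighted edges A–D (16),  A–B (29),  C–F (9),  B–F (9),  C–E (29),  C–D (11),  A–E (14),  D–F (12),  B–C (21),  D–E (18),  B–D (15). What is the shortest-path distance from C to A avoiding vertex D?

Candidate routes:
C -> B -> A: 21 + 29 = 50
C -> E -> A: 29 + 14 = 43
C -> F -> B -> A: 9 + 9 + 29 = 47
Best route has total 43.

43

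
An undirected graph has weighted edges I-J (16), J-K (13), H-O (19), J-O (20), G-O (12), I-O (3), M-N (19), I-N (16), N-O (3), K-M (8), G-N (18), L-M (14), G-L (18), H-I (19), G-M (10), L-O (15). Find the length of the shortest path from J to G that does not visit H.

31

A few of the J→G routes:
J-O-N-G: 20 + 3 + 18 = 41
J-O-G: 20 + 12 = 32
J-I-O-N-G: 16 + 3 + 3 + 18 = 40
J-I-O-G: 16 + 3 + 12 = 31
J-K-M-G: 13 + 8 + 10 = 31
The minimum is 31.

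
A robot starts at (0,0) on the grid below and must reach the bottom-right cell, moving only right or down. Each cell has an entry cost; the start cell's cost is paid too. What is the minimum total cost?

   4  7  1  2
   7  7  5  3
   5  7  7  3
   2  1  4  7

Path r0c0→r0c1→r0c2→r0c3→r1c3→r2c3→r3c3: 4 + 7 + 1 + 2 + 3 + 3 + 7 = 27.

27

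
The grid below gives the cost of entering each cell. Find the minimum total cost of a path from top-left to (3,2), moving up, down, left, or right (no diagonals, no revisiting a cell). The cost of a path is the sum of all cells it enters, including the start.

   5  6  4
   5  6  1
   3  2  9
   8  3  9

27

One optimal route is [0,0] -> [1,0] -> [2,0] -> [2,1] -> [3,1] -> [3,2].
Its cost is 5 + 5 + 3 + 2 + 3 + 9 = 27.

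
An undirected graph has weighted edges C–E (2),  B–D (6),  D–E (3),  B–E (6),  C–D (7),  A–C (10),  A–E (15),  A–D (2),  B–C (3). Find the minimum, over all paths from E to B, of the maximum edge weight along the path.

Checking several routes:
E-C-B: max(2, 3) = 3
E-D-B: max(3, 6) = 6
E-B: max(6) = 6
Best route has worst link 3.

3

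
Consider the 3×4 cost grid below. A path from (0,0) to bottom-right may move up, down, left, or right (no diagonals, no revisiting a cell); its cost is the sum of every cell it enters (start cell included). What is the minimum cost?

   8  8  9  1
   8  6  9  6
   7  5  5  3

35

Best path: r0c0 → r0c1 → r0c2 → r0c3 → r1c3 → r2c3
Cost: 8 + 8 + 9 + 1 + 6 + 3 = 35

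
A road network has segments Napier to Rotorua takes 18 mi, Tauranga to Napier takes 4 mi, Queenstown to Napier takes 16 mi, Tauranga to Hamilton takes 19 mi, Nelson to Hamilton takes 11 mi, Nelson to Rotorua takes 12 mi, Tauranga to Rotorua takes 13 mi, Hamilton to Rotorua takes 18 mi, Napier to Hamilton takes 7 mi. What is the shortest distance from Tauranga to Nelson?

22

Checking several routes:
Tauranga→Napier→Rotorua→Nelson: 4 + 18 + 12 = 34
Tauranga→Napier→Hamilton→Rotorua→Nelson: 4 + 7 + 18 + 12 = 41
Tauranga→Napier→Hamilton→Nelson: 4 + 7 + 11 = 22
Tauranga→Rotorua→Nelson: 13 + 12 = 25
Tauranga→Hamilton→Nelson: 19 + 11 = 30
Best route has total 22 mi.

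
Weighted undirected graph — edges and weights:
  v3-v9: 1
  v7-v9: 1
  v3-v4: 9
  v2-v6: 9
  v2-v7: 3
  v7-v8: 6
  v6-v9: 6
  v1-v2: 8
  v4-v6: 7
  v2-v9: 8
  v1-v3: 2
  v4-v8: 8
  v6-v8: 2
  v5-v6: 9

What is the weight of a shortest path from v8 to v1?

10

Comparing a few candidate routes:
v8-v6-v2-v7-v9-v3-v1: 2 + 9 + 3 + 1 + 1 + 2 = 18
v8-v7-v9-v3-v1: 6 + 1 + 1 + 2 = 10
v8-v6-v9-v3-v1: 2 + 6 + 1 + 2 = 11
v8-v7-v2-v1: 6 + 3 + 8 = 17
The minimum is 10.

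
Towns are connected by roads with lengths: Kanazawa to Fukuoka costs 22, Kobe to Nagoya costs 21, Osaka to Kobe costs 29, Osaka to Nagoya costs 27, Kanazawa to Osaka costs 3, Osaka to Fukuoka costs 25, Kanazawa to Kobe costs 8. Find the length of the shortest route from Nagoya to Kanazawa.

29

A few of the Nagoya→Kanazawa routes:
Nagoya→Osaka→Kobe→Kanazawa: 27 + 29 + 8 = 64
Nagoya→Kobe→Kanazawa: 21 + 8 = 29
Nagoya→Osaka→Fukuoka→Kanazawa: 27 + 25 + 22 = 74
Nagoya→Osaka→Kanazawa: 27 + 3 = 30
Nagoya→Kobe→Osaka→Kanazawa: 21 + 29 + 3 = 53
The minimum is 29.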